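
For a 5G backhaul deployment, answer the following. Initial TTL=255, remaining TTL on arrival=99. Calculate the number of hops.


Given: initial TTL = 255, received TTL = 99
Hops = initial TTL - received TTL
Hops = 255 - 99 = 156

156


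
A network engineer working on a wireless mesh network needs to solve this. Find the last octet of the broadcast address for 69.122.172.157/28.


Given: IP = 69.122.172.157, prefix = /28
Host bits = 32 - 28 = 4
Network last octet = 157 AND mask = 144
Host part size = 2^4 - 1 = 15
Broadcast last octet = 144 OR 15 = 159

159


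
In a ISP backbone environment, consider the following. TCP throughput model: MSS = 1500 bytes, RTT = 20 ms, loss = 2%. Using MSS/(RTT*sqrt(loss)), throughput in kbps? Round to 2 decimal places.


Given: MSS = 1500 bytes, RTT = 20 ms, loss = 2%
RTT in seconds = 20 / 1000 = 0.02
Loss rate = 2% = 0.02
sqrt(loss) = sqrt(0.02) = 0.141421356237
Throughput (bytes/s) = 1500 / (0.02 * 0.141421356237) = 530330.0859
Throughput (kbps) = 530330.0859 * 8 / 1000 = 4242.640687 -> 4242.64 kbps (2 dp)

4242.64


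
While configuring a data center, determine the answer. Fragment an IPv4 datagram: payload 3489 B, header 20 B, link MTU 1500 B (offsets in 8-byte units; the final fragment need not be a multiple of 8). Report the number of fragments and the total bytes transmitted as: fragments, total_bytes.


Max data per non-final fragment = floor((MTU - header)/8)*8 = floor((1500 - 20)/8)*8 = floor(1480/8)*8 = 1480 B
Final fragment needs no 8-byte alignment: it can carry up to MTU - header = 1480 B
Non-final fragments needed = ceil((payload - 1480) / 1480) = ceil(2009/1480) = ceil(1.3574) = 2
Number of fragments = 2 + 1 = 3
Fragment sizes (data): 2 * 1480 B + 529 B (last, 529 <= 1480 OK)
Total bytes sent = payload + n_frags * header = 3489 + 3*20 = 3489 + 60 = 3549 B

3, 3549


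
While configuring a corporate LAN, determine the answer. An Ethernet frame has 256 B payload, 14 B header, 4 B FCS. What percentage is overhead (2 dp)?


Given: payload = 256 B, header = 14 B, trailer = 4 B
Overhead bytes = header + trailer = 14 + 4 = 18
Total frame = payload + overhead = 256 + 18 = 274
Overhead % = 18 / 274 * 100 = 6.5693% -> 6.57% (2 dp)

6.57


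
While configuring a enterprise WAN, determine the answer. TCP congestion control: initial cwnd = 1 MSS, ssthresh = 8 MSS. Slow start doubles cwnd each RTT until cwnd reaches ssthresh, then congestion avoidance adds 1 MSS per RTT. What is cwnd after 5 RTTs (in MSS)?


RTT 0: cwnd = 1 MSS (initial)
RTT 1: cwnd = 2 MSS (slow start, doubled)
RTT 2: cwnd = 4 MSS (slow start, doubled)
RTT 3: cwnd = 8 MSS (slow start, doubled)
RTT 4: cwnd = 9 MSS (congestion avoidance, +1)
RTT 5: cwnd = 10 MSS (congestion avoidance, +1)

10


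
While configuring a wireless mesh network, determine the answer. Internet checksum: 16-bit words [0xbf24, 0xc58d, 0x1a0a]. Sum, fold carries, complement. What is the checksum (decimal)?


Given words: [0xbf24, 0xc58d, 0x1a0a]
Step 1: Sum all words
Raw sum = 48932 + 50573 + 6666 = 106171
Step 2: Fold carry: (40635 + 1) = 40636
One's complement = ~40636 & 0xFFFF = 24899

24899


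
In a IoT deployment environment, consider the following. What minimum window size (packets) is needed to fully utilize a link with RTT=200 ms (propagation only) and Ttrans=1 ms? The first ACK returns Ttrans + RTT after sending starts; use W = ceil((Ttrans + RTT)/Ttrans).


Given: Ttrans = 1 ms, RTT = 200 ms (= 2 * Tprop, Tprop = 100 ms)
Time until first ACK returns = Ttrans + RTT = 1 + 200 = 201 ms
Need W * Ttrans >= Ttrans + RTT  ->  W >= (Ttrans + RTT) / Ttrans
(Ttrans + RTT) / Ttrans = 201 / 1 = 201
W_min = ceil(201) = 201

201


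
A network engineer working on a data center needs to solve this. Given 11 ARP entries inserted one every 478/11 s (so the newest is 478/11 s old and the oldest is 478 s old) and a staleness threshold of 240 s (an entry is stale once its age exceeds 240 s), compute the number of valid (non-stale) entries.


Ages are k * 478/11 s for k = 1..11 (spacing = 43.4545 s).
Entry k is valid iff k * 478/11 <= 240 iff k <= 11 * 240 / 478 = 5.5230
n_valid = floor(5.5230) = 5
(n_stale = 11 - 5 = 6)

5


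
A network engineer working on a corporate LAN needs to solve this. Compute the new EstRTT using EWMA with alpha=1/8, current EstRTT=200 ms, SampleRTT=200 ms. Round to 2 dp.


Given: EstRTT = 200 ms, SampleRTT = 200 ms, alpha = 1/8
New EstRTT = (1 - alpha) * EstRTT + alpha * SampleRTT
(7/8) * 200 = 175
(1/8) * 200 = 25
New EstRTT = 175 + 25 = 200 ms -> 200.00 ms (2 dp)

200.00


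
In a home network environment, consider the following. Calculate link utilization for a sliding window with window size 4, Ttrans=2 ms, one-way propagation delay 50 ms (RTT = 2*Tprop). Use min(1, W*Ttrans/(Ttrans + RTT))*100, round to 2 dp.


Given: W = 4, Ttrans = 2 ms, RTT = 100 ms (= 2 * Tprop, Tprop = 50 ms)
Cycle time = Ttrans + RTT = 2 + 100 = 102 ms (first packet sent until its ACK returns)
W * Ttrans = 4 * 2 = 8 ms of sending per cycle
W * Ttrans / (Ttrans + RTT) = 8 / 102 = 0.078431
U = min(1, 0.078431) = 0.078431
U% = 7.84%

7.84


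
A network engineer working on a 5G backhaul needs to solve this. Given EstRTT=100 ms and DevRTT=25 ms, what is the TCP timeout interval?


Given: EstRTT = 100 ms, DevRTT = 25 ms
Timeout = EstRTT + 4 * DevRTT
4 * DevRTT = 4 * 25 = 100
Timeout = 100 + 100 = 200 ms

200


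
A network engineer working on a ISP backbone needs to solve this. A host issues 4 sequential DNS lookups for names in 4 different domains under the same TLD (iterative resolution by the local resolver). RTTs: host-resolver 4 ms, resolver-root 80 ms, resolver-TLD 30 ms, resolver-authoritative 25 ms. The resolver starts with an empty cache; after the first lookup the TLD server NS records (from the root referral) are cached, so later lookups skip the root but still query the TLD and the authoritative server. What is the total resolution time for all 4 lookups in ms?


Lookup 1 (cold cache): local + root + TLD + auth = 4 + 80 + 30 + 25 = 139 ms
Lookups 2..4 (TLD NS cached -> skip root; new domain -> still ask TLD and auth): local + TLD + auth = 4 + 30 + 25 = 59 ms each
Remaining 3 lookups: 3 * 59 = 177 ms
Total = 139 + 177 = 316 ms

316


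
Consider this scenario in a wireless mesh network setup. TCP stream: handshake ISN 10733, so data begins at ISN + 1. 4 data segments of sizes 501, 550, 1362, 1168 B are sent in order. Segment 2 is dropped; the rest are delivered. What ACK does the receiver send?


SYN uses sequence number 10733; first data byte = ISN + 1 = 10734.
Segment 1: SEQ = 10734, len = 501 B, covers [10734, 11234]
Segment 2: SEQ = 11235, len = 550 B, covers [11235, 11784] [LOST]
Segment 3: SEQ = 11785, len = 1362 B, covers [11785, 13146]
Segment 4: SEQ = 13147, len = 1168 B, covers [13147, 14314]
In-order data received: bytes [10734, 11234] (segments 1..1).
Segment 2 missing -> gap begins at byte 11235; later segments buffered out of order.
Cumulative ACK = next expected in-order byte = 10734 + 501 = 11235

11235


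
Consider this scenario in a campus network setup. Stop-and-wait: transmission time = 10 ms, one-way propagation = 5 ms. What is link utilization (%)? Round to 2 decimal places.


Given: Ttrans = 10 ms, Tprop = 5 ms
RTT = 2 * Tprop = 2 * 5 = 10 ms
U = Ttrans / (Ttrans + RTT)
U = 10 / (10 + 10)
U = 10 / 20 = 0.5
U% = 50.00%

50.00


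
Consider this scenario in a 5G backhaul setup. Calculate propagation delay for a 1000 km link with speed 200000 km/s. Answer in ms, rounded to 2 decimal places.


Given: distance = 1000 km, speed = 200000 km/s
Delay = distance / speed = 1000 / 200000 seconds
Delay in ms = 1000 * 1000 / 200000
Delay = 5.0000 ms
Rounded to 2 dp = 5.00 ms

5.00


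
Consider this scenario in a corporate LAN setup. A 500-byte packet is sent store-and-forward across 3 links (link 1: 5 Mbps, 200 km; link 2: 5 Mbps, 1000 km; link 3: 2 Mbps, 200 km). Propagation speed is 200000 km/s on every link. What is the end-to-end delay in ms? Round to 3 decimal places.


Packet = 500 bytes = 4000 bits. Store-and-forward: sum (t_trans + t_prop) per link.
Link 1: t_trans = 4000/(5*10^6) s = 0.8000 ms; t_prop = 200/200000 s = 1.0000 ms; subtotal = 1.8000 ms
Link 2: t_trans = 4000/(5*10^6) s = 0.8000 ms; t_prop = 1000/200000 s = 5.0000 ms; subtotal = 5.8000 ms
Link 3: t_trans = 4000/(2*10^6) s = 2.0000 ms; t_prop = 200/200000 s = 1.0000 ms; subtotal = 3.0000 ms
End-to-end = 1.8000 + 5.8000 + 3.0000 = 10.6000 ms -> 10.600 ms (3 dp)

10.600


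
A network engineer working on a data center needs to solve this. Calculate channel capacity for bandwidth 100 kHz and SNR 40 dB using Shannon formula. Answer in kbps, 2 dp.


Given: B = 100 kHz, SNR = 40 dB
SNR linear = 10^(40/10) = 10000
1 + SNR = 10001
log2(10001) = 13.2878566418
C = 100 * 1000 * 13.2878566418 = 1328785.6642 bps
C = 1328.785664 kbps -> 1328.79 kbps (2 dp)

1328.79


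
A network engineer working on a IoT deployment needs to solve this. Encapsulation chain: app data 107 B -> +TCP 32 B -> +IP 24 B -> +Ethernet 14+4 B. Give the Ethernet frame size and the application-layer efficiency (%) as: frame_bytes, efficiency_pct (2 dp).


TCP segment = 107 + 32 = 139 B
IP packet = 139 + 24 = 163 B
Ethernet frame = 163 + 14 + 4 = 181 B
Efficiency = app / frame = 107 / 181 = 0.591160 = 59.1160% -> 59.12% (2 dp)

181, 59.12


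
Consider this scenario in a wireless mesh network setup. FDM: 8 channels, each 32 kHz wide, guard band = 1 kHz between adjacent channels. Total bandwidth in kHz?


Given: 8 channels, 32 kHz each, guard = 1 kHz
Channel bandwidth = 8 * 32 = 256 kHz
Guard bands = 7 gaps * 1 kHz = 7 kHz
Total = 256 + 7 = 263 kHz

263


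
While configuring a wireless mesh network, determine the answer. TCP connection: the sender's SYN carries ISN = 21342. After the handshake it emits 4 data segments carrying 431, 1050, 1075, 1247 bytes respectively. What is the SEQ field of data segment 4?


The SYN occupies sequence number ISN = 21342, so the first data byte is ISN + 1 = 21343.
SEQ of data segment i = (ISN + 1) + sum of payload sizes of segments 1..i-1.
Segment 1: SEQ = 21343, payload = 431 bytes
Segment 2: SEQ = 21774, payload = 1050 bytes
Segment 3: SEQ = 22824, payload = 1075 bytes
Segment 4: SEQ = 23899, payload = 1247 bytes
SEQ of segment 4 = 21343 + 431 + 1050 + 1075 = 23899

23899


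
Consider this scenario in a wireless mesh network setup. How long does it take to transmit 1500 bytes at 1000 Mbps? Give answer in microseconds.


Given: packet = 1500 bytes, bandwidth = 1000 Mbps
Packet in bits = 1500 * 8 = 12000 bits
Bandwidth = 1000 * 10^6 = 1000000000 bps
Time = 12000 / 1000000000 seconds
Time in us = 12000 * 10^6 / 1000000000 = 12

12


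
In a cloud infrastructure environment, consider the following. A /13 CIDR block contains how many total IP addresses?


Given: CIDR prefix /13
Host bits = 32 - 13 = 19
Total addresses = 2^19 = 524288

524288


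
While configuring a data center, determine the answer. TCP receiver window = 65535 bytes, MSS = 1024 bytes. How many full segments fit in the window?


Given: RWND = 65535 bytes, MSS = 1024 bytes
Full segments = floor(RWND / MSS)
Full segments = floor(65535 / 1024)
Full segments = floor(63.999) = 63

63


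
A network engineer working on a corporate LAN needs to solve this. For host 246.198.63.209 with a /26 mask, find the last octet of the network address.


Given: IP = 246.198.63.209, prefix = /26
Subnet mask = 255.255.255.192
Last octet of IP: 209
Last octet of mask: 192
Network last octet = 209 AND 192 = 192

192


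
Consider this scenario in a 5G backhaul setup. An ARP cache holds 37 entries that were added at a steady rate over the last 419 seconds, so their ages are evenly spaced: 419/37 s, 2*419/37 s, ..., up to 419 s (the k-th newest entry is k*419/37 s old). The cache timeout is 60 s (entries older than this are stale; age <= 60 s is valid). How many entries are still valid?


Ages are k * 419/37 s for k = 1..37 (spacing = 11.3243 s).
Entry k is valid iff k * 419/37 <= 60 iff k <= 37 * 60 / 419 = 5.2983
n_valid = floor(5.2983) = 5
(n_stale = 37 - 5 = 32)

5


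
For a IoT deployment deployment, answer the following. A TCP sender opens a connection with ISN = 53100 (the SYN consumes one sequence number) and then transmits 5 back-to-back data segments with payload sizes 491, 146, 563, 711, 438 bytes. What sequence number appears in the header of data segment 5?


The SYN occupies sequence number ISN = 53100, so the first data byte is ISN + 1 = 53101.
SEQ of data segment i = (ISN + 1) + sum of payload sizes of segments 1..i-1.
Segment 1: SEQ = 53101, payload = 491 bytes
Segment 2: SEQ = 53592, payload = 146 bytes
Segment 3: SEQ = 53738, payload = 563 bytes
Segment 4: SEQ = 54301, payload = 711 bytes
Segment 5: SEQ = 55012, payload = 438 bytes
SEQ of segment 5 = 53101 + 491 + 146 + 563 + 711 = 55012

55012


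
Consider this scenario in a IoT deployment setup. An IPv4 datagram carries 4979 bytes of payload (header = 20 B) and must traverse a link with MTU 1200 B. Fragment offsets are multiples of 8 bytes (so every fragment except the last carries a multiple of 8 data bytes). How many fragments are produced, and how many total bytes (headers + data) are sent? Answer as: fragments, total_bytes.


Max data per non-final fragment = floor((MTU - header)/8)*8 = floor((1200 - 20)/8)*8 = floor(1180/8)*8 = 1176 B
Final fragment needs no 8-byte alignment: it can carry up to MTU - header = 1180 B
Non-final fragments needed = ceil((payload - 1180) / 1176) = ceil(3799/1176) = ceil(3.2304) = 4
Number of fragments = 4 + 1 = 5
Fragment sizes (data): 4 * 1176 B + 275 B (last, 275 <= 1180 OK)
Total bytes sent = payload + n_frags * header = 4979 + 5*20 = 4979 + 100 = 5079 B

5, 5079


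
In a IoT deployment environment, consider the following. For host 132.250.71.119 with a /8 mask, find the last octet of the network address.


Given: IP = 132.250.71.119, prefix = /8
Subnet mask = 255.0.0.0
Last octet of IP: 119
Last octet of mask: 0
Network last octet = 119 AND 0 = 0

0


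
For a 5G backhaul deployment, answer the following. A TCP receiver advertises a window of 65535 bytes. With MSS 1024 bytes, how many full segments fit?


Given: RWND = 65535 bytes, MSS = 1024 bytes
Full segments = floor(RWND / MSS)
Full segments = floor(65535 / 1024)
Full segments = floor(63.999) = 63

63


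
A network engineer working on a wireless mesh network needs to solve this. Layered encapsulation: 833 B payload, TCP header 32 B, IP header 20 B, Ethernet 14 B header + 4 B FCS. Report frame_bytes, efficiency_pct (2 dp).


TCP segment = 833 + 32 = 865 B
IP packet = 865 + 20 = 885 B
Ethernet frame = 885 + 14 + 4 = 903 B
Efficiency = app / frame = 833 / 903 = 0.922481 = 92.2481% -> 92.25% (2 dp)

903, 92.25


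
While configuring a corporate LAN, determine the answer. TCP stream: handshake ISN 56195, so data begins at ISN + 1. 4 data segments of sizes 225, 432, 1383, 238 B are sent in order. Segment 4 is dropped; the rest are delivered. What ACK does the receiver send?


SYN uses sequence number 56195; first data byte = ISN + 1 = 56196.
Segment 1: SEQ = 56196, len = 225 B, covers [56196, 56420]
Segment 2: SEQ = 56421, len = 432 B, covers [56421, 56852]
Segment 3: SEQ = 56853, len = 1383 B, covers [56853, 58235]
Segment 4: SEQ = 58236, len = 238 B, covers [58236, 58473] [LOST]
In-order data received: bytes [56196, 58235] (segments 1..3).
Segment 4 missing -> gap begins at byte 58236.
Cumulative ACK = next expected in-order byte = 56196 + 225 + 432 + 1383 = 58236

58236


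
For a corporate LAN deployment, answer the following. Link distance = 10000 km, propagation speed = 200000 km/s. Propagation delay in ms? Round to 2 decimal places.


Given: distance = 10000 km, speed = 200000 km/s
Delay = distance / speed = 10000 / 200000 seconds
Delay in ms = 10000 * 1000 / 200000
Delay = 50.0000 ms
Rounded to 2 dp = 50.00 ms

50.00


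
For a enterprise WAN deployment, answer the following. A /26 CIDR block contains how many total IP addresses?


Given: CIDR prefix /26
Host bits = 32 - 26 = 6
Total addresses = 2^6 = 64

64


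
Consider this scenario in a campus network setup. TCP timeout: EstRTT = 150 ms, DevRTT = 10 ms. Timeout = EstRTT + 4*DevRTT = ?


Given: EstRTT = 150 ms, DevRTT = 10 ms
Timeout = EstRTT + 4 * DevRTT
4 * DevRTT = 4 * 10 = 40
Timeout = 150 + 40 = 190 ms

190


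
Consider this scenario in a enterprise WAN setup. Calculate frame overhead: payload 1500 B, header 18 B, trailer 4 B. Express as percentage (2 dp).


Given: payload = 1500 B, header = 18 B, trailer = 4 B
Overhead bytes = header + trailer = 18 + 4 = 22
Total frame = payload + overhead = 1500 + 22 = 1522
Overhead % = 22 / 1522 * 100 = 1.4455% -> 1.45% (2 dp)

1.45


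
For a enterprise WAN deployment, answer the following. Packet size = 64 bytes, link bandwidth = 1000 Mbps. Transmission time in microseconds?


Given: packet = 64 bytes, bandwidth = 1000 Mbps
Packet in bits = 64 * 8 = 512 bits
Bandwidth = 1000 * 10^6 = 1000000000 bps
Time = 512 / 1000000000 seconds
Time in us = 512 * 10^6 / 1000000000 = 0.512

0.512


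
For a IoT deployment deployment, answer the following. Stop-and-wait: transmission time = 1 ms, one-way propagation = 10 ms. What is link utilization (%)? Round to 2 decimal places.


Given: Ttrans = 1 ms, Tprop = 10 ms
RTT = 2 * Tprop = 2 * 10 = 20 ms
U = Ttrans / (Ttrans + RTT)
U = 1 / (1 + 20)
U = 1 / 21 = 0.047619
U% = 4.76%

4.76


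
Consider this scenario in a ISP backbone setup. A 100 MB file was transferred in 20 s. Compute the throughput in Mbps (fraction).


Given: file = 100 MB, time = 20 s
File in Mb = 100 * 8 = 800 Mb
Throughput = 800 / 20 Mbps
Throughput = 40 Mbps

40


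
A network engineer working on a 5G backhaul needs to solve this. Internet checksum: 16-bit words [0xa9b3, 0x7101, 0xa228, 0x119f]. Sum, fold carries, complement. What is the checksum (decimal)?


Given words: [0xa9b3, 0x7101, 0xa228, 0x119f]
Step 1: Sum all words
Raw sum = 43443 + 28929 + 41512 + 4511 = 118395
Step 2: Fold carry: (52859 + 1) = 52860
One's complement = ~52860 & 0xFFFF = 12675

12675


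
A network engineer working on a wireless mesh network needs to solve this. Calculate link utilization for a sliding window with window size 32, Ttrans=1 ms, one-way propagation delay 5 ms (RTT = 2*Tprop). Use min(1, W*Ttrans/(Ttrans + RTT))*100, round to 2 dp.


Given: W = 32, Ttrans = 1 ms, RTT = 10 ms (= 2 * Tprop, Tprop = 5 ms)
Cycle time = Ttrans + RTT = 1 + 10 = 11 ms (first packet sent until its ACK returns)
W * Ttrans = 32 * 1 = 32 ms of sending per cycle
W * Ttrans / (Ttrans + RTT) = 32 / 11 = 2.909091
U = min(1, 2.909091) = 1.000000
U% = 100.00%

100.00


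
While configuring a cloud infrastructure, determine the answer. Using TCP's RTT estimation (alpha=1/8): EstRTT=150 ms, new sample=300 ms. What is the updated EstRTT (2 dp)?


Given: EstRTT = 150 ms, SampleRTT = 300 ms, alpha = 1/8
New EstRTT = (1 - alpha) * EstRTT + alpha * SampleRTT
(7/8) * 150 = 131.25
(1/8) * 300 = 37.5
New EstRTT = 131.25 + 37.5 = 168.75 ms -> 168.75 ms (2 dp)

168.75


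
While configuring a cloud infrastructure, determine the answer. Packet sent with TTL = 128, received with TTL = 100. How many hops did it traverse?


Given: initial TTL = 128, received TTL = 100
Hops = initial TTL - received TTL
Hops = 128 - 100 = 28

28


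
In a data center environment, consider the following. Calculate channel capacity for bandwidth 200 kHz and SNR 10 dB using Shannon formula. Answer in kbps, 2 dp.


Given: B = 200 kHz, SNR = 10 dB
SNR linear = 10^(10/10) = 10
1 + SNR = 11
log2(11) = 3.4594316186
C = 200 * 1000 * 3.4594316186 = 691886.3237 bps
C = 691.886324 kbps -> 691.89 kbps (2 dp)

691.89


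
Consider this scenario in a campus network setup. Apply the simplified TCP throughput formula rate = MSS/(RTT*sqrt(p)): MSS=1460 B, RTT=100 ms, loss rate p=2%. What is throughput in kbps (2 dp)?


Given: MSS = 1460 bytes, RTT = 100 ms, loss = 2%
RTT in seconds = 100 / 1000 = 0.1
Loss rate = 2% = 0.02
sqrt(loss) = sqrt(0.02) = 0.141421356237
Throughput (bytes/s) = 1460 / (0.1 * 0.141421356237) = 103237.5901
Throughput (kbps) = 103237.5901 * 8 / 1000 = 825.900720 -> 825.90 kbps (2 dp)

825.90


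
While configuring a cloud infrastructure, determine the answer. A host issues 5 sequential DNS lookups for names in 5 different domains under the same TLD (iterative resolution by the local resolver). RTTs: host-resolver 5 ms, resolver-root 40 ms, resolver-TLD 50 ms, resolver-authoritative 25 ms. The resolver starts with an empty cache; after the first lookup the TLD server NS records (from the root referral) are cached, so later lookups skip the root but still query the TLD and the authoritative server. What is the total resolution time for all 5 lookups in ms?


Lookup 1 (cold cache): local + root + TLD + auth = 5 + 40 + 50 + 25 = 120 ms
Lookups 2..5 (TLD NS cached -> skip root; new domain -> still ask TLD and auth): local + TLD + auth = 5 + 50 + 25 = 80 ms each
Remaining 4 lookups: 4 * 80 = 320 ms
Total = 120 + 320 = 440 ms

440


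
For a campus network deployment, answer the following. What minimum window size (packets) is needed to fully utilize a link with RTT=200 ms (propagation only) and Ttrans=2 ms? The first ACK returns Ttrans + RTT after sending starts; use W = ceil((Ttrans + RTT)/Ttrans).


Given: Ttrans = 2 ms, RTT = 200 ms (= 2 * Tprop, Tprop = 100 ms)
Time until first ACK returns = Ttrans + RTT = 2 + 200 = 202 ms
Need W * Ttrans >= Ttrans + RTT  ->  W >= (Ttrans + RTT) / Ttrans
(Ttrans + RTT) / Ttrans = 202 / 2 = 101
W_min = ceil(101) = 101

101


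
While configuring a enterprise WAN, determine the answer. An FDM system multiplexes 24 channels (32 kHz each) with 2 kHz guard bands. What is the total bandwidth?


Given: 24 channels, 32 kHz each, guard = 2 kHz
Channel bandwidth = 24 * 32 = 768 kHz
Guard bands = 23 gaps * 2 kHz = 46 kHz
Total = 768 + 46 = 814 kHz

814


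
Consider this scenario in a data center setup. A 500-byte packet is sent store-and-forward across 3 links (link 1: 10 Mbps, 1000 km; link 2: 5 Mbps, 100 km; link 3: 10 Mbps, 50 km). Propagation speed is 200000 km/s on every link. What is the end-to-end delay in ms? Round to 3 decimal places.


Packet = 500 bytes = 4000 bits. Store-and-forward: sum (t_trans + t_prop) per link.
Link 1: t_trans = 4000/(10*10^6) s = 0.4000 ms; t_prop = 1000/200000 s = 5.0000 ms; subtotal = 5.4000 ms
Link 2: t_trans = 4000/(5*10^6) s = 0.8000 ms; t_prop = 100/200000 s = 0.5000 ms; subtotal = 1.3000 ms
Link 3: t_trans = 4000/(10*10^6) s = 0.4000 ms; t_prop = 50/200000 s = 0.2500 ms; subtotal = 0.6500 ms
End-to-end = 5.4000 + 1.3000 + 0.6500 = 7.3500 ms -> 7.350 ms (3 dp)

7.350


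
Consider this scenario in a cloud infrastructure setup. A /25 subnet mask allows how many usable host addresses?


Given: subnet mask /25
Host bits = 32 - 25 = 7
Total addresses = 2^7 = 128
Usable hosts = 128 - 2 (network + broadcast) = 126

126


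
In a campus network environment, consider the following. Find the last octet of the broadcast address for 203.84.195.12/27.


Given: IP = 203.84.195.12, prefix = /27
Host bits = 32 - 27 = 5
Network last octet = 12 AND mask = 0
Host part size = 2^5 - 1 = 31
Broadcast last octet = 0 OR 31 = 31

31


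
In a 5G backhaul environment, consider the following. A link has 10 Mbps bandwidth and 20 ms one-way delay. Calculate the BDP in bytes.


Given: bandwidth = 10 Mbps, delay = 20 ms
BDP in bits = 10 * 10^6 * 20 / 1000
BDP in bits = 200000
BDP in bytes = 200000 / 8 = 25000

25000


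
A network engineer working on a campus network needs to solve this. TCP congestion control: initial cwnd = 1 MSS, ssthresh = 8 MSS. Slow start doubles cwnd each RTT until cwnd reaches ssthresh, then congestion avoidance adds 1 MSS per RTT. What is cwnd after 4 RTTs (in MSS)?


RTT 0: cwnd = 1 MSS (initial)
RTT 1: cwnd = 2 MSS (slow start, doubled)
RTT 2: cwnd = 4 MSS (slow start, doubled)
RTT 3: cwnd = 8 MSS (slow start, doubled)
RTT 4: cwnd = 9 MSS (congestion avoidance, +1)

9


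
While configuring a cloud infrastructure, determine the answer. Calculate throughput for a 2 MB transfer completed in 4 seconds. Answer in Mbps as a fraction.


Given: file = 2 MB, time = 4 s
File in Mb = 2 * 8 = 16 Mb
Throughput = 16 / 4 Mbps
Throughput = 4 Mbps

4


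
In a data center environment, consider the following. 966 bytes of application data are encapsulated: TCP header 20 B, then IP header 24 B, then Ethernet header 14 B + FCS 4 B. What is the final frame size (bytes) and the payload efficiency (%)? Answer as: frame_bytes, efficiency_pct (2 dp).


TCP segment = 966 + 20 = 986 B
IP packet = 986 + 24 = 1010 B
Ethernet frame = 1010 + 14 + 4 = 1028 B
Efficiency = app / frame = 966 / 1028 = 0.939689 = 93.9689% -> 93.97% (2 dp)

1028, 93.97


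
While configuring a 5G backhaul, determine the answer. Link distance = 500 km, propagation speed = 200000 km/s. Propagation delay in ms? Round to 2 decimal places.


Given: distance = 500 km, speed = 200000 km/s
Delay = distance / speed = 500 / 200000 seconds
Delay in ms = 500 * 1000 / 200000
Delay = 2.5000 ms
Rounded to 2 dp = 2.50 ms

2.50


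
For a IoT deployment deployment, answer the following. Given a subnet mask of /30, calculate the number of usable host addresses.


Given: subnet mask /30
Host bits = 32 - 30 = 2
Total addresses = 2^2 = 4
Usable hosts = 4 - 2 (network + broadcast) = 2

2


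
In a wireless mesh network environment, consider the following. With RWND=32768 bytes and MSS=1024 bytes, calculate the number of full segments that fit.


Given: RWND = 32768 bytes, MSS = 1024 bytes
Full segments = floor(RWND / MSS)
Full segments = floor(32768 / 1024)
Full segments = floor(32.0) = 32

32


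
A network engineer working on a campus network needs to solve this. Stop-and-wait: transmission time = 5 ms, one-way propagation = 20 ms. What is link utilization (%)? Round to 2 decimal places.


Given: Ttrans = 5 ms, Tprop = 20 ms
RTT = 2 * Tprop = 2 * 20 = 40 ms
U = Ttrans / (Ttrans + RTT)
U = 5 / (5 + 40)
U = 5 / 45 = 0.111111
U% = 11.11%

11.11


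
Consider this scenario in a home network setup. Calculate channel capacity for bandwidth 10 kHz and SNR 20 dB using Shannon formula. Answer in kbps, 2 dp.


Given: B = 10 kHz, SNR = 20 dB
SNR linear = 10^(20/10) = 100
1 + SNR = 101
log2(101) = 6.6582114828
C = 10 * 1000 * 6.6582114828 = 66582.1148 bps
C = 66.582115 kbps -> 66.58 kbps (2 dp)

66.58


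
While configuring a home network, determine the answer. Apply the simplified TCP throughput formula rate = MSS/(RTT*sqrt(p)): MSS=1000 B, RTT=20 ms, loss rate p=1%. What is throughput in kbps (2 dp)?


Given: MSS = 1000 bytes, RTT = 20 ms, loss = 1%
RTT in seconds = 20 / 1000 = 0.02
Loss rate = 1% = 0.01
sqrt(loss) = sqrt(0.01) = 0.1
Throughput (bytes/s) = 1000 / (0.02 * 0.1) = 500000.0000
Throughput (kbps) = 500000.0000 * 8 / 1000 = 4000.000000 -> 4000.00 kbps (2 dp)

4000.00


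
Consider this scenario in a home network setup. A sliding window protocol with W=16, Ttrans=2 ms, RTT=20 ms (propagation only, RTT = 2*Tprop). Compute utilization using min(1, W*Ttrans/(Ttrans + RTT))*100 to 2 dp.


Given: W = 16, Ttrans = 2 ms, RTT = 20 ms (= 2 * Tprop, Tprop = 10 ms)
Cycle time = Ttrans + RTT = 2 + 20 = 22 ms (first packet sent until its ACK returns)
W * Ttrans = 16 * 2 = 32 ms of sending per cycle
W * Ttrans / (Ttrans + RTT) = 32 / 22 = 1.454545
U = min(1, 1.454545) = 1.000000
U% = 100.00%

100.00


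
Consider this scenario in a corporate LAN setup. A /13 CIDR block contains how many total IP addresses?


Given: CIDR prefix /13
Host bits = 32 - 13 = 19
Total addresses = 2^19 = 524288

524288


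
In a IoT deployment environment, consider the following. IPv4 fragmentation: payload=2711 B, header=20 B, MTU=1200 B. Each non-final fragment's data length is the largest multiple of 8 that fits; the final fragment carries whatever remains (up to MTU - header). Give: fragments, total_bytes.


Max data per non-final fragment = floor((MTU - header)/8)*8 = floor((1200 - 20)/8)*8 = floor(1180/8)*8 = 1176 B
Final fragment needs no 8-byte alignment: it can carry up to MTU - header = 1180 B
Non-final fragments needed = ceil((payload - 1180) / 1176) = ceil(1531/1176) = ceil(1.3019) = 2
Number of fragments = 2 + 1 = 3
Fragment sizes (data): 2 * 1176 B + 359 B (last, 359 <= 1180 OK)
Total bytes sent = payload + n_frags * header = 2711 + 3*20 = 2711 + 60 = 2771 B

3, 2771


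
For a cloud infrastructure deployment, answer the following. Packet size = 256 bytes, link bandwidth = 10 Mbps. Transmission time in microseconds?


Given: packet = 256 bytes, bandwidth = 10 Mbps
Packet in bits = 256 * 8 = 2048 bits
Bandwidth = 10 * 10^6 = 10000000 bps
Time = 2048 / 10000000 seconds
Time in us = 2048 * 10^6 / 10000000 = 204.8

204.8


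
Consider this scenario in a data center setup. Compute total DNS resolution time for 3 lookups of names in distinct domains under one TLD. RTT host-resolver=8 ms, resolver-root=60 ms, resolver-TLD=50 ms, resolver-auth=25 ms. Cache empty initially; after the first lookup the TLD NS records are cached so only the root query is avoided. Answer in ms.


Lookup 1 (cold cache): local + root + TLD + auth = 8 + 60 + 50 + 25 = 143 ms
Lookups 2..3 (TLD NS cached -> skip root; new domain -> still ask TLD and auth): local + TLD + auth = 8 + 50 + 25 = 83 ms each
Remaining 2 lookups: 2 * 83 = 166 ms
Total = 143 + 166 = 309 ms

309


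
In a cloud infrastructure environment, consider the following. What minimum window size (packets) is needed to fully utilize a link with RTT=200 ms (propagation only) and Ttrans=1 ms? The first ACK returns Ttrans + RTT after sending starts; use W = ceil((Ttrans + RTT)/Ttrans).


Given: Ttrans = 1 ms, RTT = 200 ms (= 2 * Tprop, Tprop = 100 ms)
Time until first ACK returns = Ttrans + RTT = 1 + 200 = 201 ms
Need W * Ttrans >= Ttrans + RTT  ->  W >= (Ttrans + RTT) / Ttrans
(Ttrans + RTT) / Ttrans = 201 / 1 = 201
W_min = ceil(201) = 201

201


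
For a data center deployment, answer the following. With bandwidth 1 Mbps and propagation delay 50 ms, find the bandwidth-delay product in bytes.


Given: bandwidth = 1 Mbps, delay = 50 ms
BDP in bits = 1 * 10^6 * 50 / 1000
BDP in bits = 50000
BDP in bytes = 50000 / 8 = 6250

6250


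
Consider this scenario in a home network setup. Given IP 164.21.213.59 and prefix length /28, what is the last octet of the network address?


Given: IP = 164.21.213.59, prefix = /28
Subnet mask = 255.255.255.240
Last octet of IP: 59
Last octet of mask: 240
Network last octet = 59 AND 240 = 48

48


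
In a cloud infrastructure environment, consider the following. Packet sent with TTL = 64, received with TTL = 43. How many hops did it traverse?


Given: initial TTL = 64, received TTL = 43
Hops = initial TTL - received TTL
Hops = 64 - 43 = 21

21


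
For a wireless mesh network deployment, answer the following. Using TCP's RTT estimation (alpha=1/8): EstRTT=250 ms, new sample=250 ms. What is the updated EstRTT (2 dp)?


Given: EstRTT = 250 ms, SampleRTT = 250 ms, alpha = 1/8
New EstRTT = (1 - alpha) * EstRTT + alpha * SampleRTT
(7/8) * 250 = 218.75
(1/8) * 250 = 31.25
New EstRTT = 218.75 + 31.25 = 250 ms -> 250.00 ms (2 dp)

250.00


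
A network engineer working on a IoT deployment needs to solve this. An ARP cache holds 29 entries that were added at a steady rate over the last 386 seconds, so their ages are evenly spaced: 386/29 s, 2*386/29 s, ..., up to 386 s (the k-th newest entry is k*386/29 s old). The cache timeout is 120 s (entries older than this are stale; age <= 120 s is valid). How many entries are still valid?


Ages are k * 386/29 s for k = 1..29 (spacing = 13.3103 s).
Entry k is valid iff k * 386/29 <= 120 iff k <= 29 * 120 / 386 = 9.0155
n_valid = floor(9.0155) = 9
(n_stale = 29 - 9 = 20)

9


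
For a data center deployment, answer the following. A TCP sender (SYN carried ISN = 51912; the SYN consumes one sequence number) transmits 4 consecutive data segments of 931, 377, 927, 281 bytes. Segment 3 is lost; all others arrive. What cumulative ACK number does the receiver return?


SYN uses sequence number 51912; first data byte = ISN + 1 = 51913.
Segment 1: SEQ = 51913, len = 931 B, covers [51913, 52843]
Segment 2: SEQ = 52844, len = 377 B, covers [52844, 53220]
Segment 3: SEQ = 53221, len = 927 B, covers [53221, 54147] [LOST]
Segment 4: SEQ = 54148, len = 281 B, covers [54148, 54428]
In-order data received: bytes [51913, 53220] (segments 1..2).
Segment 3 missing -> gap begins at byte 53221; later segments buffered out of order.
Cumulative ACK = next expected in-order byte = 51913 + 931 + 377 = 53221

53221


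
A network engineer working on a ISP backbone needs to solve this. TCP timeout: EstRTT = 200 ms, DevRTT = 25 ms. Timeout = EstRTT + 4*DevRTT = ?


Given: EstRTT = 200 ms, DevRTT = 25 ms
Timeout = EstRTT + 4 * DevRTT
4 * DevRTT = 4 * 25 = 100
Timeout = 200 + 100 = 300 ms

300


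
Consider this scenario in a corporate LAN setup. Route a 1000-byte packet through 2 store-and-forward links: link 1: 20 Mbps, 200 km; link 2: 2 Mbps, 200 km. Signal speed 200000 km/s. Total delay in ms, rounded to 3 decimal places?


Packet = 1000 bytes = 8000 bits. Store-and-forward: sum (t_trans + t_prop) per link.
Link 1: t_trans = 8000/(20*10^6) s = 0.4000 ms; t_prop = 200/200000 s = 1.0000 ms; subtotal = 1.4000 ms
Link 2: t_trans = 8000/(2*10^6) s = 4.0000 ms; t_prop = 200/200000 s = 1.0000 ms; subtotal = 5.0000 ms
End-to-end = 1.4000 + 5.0000 = 6.4000 ms -> 6.400 ms (3 dp)

6.400


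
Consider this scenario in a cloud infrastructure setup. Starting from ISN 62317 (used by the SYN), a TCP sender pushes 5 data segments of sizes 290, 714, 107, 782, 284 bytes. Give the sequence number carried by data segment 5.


The SYN occupies sequence number ISN = 62317, so the first data byte is ISN + 1 = 62318.
SEQ of data segment i = (ISN + 1) + sum of payload sizes of segments 1..i-1.
Segment 1: SEQ = 62318, payload = 290 bytes
Segment 2: SEQ = 62608, payload = 714 bytes
Segment 3: SEQ = 63322, payload = 107 bytes
Segment 4: SEQ = 63429, payload = 782 bytes
Segment 5: SEQ = 64211, payload = 284 bytes
SEQ of segment 5 = 62318 + 290 + 714 + 107 + 782 = 64211

64211


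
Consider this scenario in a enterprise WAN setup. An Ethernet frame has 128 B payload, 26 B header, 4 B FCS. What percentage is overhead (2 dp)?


Given: payload = 128 B, header = 26 B, trailer = 4 B
Overhead bytes = header + trailer = 26 + 4 = 30
Total frame = payload + overhead = 128 + 30 = 158
Overhead % = 30 / 158 * 100 = 18.9873% -> 18.99% (2 dp)

18.99


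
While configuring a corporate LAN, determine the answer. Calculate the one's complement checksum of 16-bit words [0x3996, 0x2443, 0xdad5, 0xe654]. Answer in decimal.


Given words: [0x3996, 0x2443, 0xdad5, 0xe654]
Step 1: Sum all words
Raw sum = 14742 + 9283 + 56021 + 58964 = 139010
Step 2: Fold carry: (7938 + 2) = 7940
One's complement = ~7940 & 0xFFFF = 57595

57595


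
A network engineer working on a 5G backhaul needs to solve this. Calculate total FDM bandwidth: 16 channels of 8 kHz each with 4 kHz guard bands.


Given: 16 channels, 8 kHz each, guard = 4 kHz
Channel bandwidth = 16 * 8 = 128 kHz
Guard bands = 15 gaps * 4 kHz = 60 kHz
Total = 128 + 60 = 188 kHz

188


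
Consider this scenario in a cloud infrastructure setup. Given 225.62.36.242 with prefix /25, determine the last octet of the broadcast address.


Given: IP = 225.62.36.242, prefix = /25
Host bits = 32 - 25 = 7
Network last octet = 242 AND mask = 128
Host part size = 2^7 - 1 = 127
Broadcast last octet = 128 OR 127 = 255

255


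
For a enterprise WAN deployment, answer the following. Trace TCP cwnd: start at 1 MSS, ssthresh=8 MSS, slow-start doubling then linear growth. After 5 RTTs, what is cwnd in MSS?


RTT 0: cwnd = 1 MSS (initial)
RTT 1: cwnd = 2 MSS (slow start, doubled)
RTT 2: cwnd = 4 MSS (slow start, doubled)
RTT 3: cwnd = 8 MSS (slow start, doubled)
RTT 4: cwnd = 9 MSS (congestion avoidance, +1)
RTT 5: cwnd = 10 MSS (congestion avoidance, +1)

10


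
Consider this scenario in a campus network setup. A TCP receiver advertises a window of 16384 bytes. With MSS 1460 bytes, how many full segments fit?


Given: RWND = 16384 bytes, MSS = 1460 bytes
Full segments = floor(RWND / MSS)
Full segments = floor(16384 / 1460)
Full segments = floor(11.2219) = 11

11


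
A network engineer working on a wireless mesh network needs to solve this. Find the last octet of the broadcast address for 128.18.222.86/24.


Given: IP = 128.18.222.86, prefix = /24
Host bits = 32 - 24 = 8
Network last octet = 86 AND mask = 0
Host part size = 2^8 - 1 = 255
Broadcast last octet = 0 OR 255 = 255

255


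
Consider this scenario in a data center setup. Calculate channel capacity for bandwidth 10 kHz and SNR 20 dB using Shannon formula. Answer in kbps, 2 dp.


Given: B = 10 kHz, SNR = 20 dB
SNR linear = 10^(20/10) = 100
1 + SNR = 101
log2(101) = 6.6582114828
C = 10 * 1000 * 6.6582114828 = 66582.1148 bps
C = 66.582115 kbps -> 66.58 kbps (2 dp)

66.58


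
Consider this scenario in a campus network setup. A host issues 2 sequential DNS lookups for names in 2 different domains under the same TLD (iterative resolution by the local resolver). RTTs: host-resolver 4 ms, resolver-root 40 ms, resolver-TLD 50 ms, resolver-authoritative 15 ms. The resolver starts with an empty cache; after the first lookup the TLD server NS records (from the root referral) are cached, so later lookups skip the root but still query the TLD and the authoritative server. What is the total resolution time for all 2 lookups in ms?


Lookup 1 (cold cache): local + root + TLD + auth = 4 + 40 + 50 + 15 = 109 ms
Lookups 2..2 (TLD NS cached -> skip root; new domain -> still ask TLD and auth): local + TLD + auth = 4 + 50 + 15 = 69 ms each
Remaining 1 lookups: 1 * 69 = 69 ms
Total = 109 + 69 = 178 ms

178


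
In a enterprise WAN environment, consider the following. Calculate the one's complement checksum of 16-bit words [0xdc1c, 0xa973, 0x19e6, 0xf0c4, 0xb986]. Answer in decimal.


Given words: [0xdc1c, 0xa973, 0x19e6, 0xf0c4, 0xb986]
Step 1: Sum all words
Raw sum = 56348 + 43379 + 6630 + 61636 + 47494 = 215487
Step 2: Fold carry: (18879 + 3) = 18882
One's complement = ~18882 & 0xFFFF = 46653

46653


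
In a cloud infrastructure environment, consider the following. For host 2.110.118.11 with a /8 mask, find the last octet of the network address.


Given: IP = 2.110.118.11, prefix = /8
Subnet mask = 255.0.0.0
Last octet of IP: 11
Last octet of mask: 0
Network last octet = 11 AND 0 = 0

0


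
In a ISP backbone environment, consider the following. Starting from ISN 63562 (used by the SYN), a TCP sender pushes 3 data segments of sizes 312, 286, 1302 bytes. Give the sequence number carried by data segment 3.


The SYN occupies sequence number ISN = 63562, so the first data byte is ISN + 1 = 63563.
SEQ of data segment i = (ISN + 1) + sum of payload sizes of segments 1..i-1.
Segment 1: SEQ = 63563, payload = 312 bytes
Segment 2: SEQ = 63875, payload = 286 bytes
Segment 3: SEQ = 64161, payload = 1302 bytes
SEQ of segment 3 = 63563 + 312 + 286 = 64161

64161


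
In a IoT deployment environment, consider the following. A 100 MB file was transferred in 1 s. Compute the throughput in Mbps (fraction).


Given: file = 100 MB, time = 1 s
File in Mb = 100 * 8 = 800 Mb
Throughput = 800 / 1 Mbps
Throughput = 800 Mbps

800


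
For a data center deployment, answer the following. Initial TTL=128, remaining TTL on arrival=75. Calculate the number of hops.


Given: initial TTL = 128, received TTL = 75
Hops = initial TTL - received TTL
Hops = 128 - 75 = 53

53


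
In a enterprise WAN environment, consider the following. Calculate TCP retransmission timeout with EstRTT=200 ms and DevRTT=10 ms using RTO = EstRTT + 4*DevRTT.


Given: EstRTT = 200 ms, DevRTT = 10 ms
Timeout = EstRTT + 4 * DevRTT
4 * DevRTT = 4 * 10 = 40
Timeout = 200 + 40 = 240 ms

240
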